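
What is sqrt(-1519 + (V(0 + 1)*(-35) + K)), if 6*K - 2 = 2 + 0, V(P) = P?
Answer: 2*I*sqrt(3495)/3 ≈ 39.412*I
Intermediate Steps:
K = 2/3 (K = 1/3 + (2 + 0)/6 = 1/3 + (1/6)*2 = 1/3 + 1/3 = 2/3 ≈ 0.66667)
sqrt(-1519 + (V(0 + 1)*(-35) + K)) = sqrt(-1519 + ((0 + 1)*(-35) + 2/3)) = sqrt(-1519 + (1*(-35) + 2/3)) = sqrt(-1519 + (-35 + 2/3)) = sqrt(-1519 - 103/3) = sqrt(-4660/3) = 2*I*sqrt(3495)/3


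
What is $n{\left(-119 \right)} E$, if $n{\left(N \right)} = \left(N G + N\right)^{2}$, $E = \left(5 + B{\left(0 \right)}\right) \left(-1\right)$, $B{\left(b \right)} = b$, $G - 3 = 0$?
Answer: $-1132880$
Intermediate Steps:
$G = 3$ ($G = 3 + 0 = 3$)
$E = -5$ ($E = \left(5 + 0\right) \left(-1\right) = 5 \left(-1\right) = -5$)
$n{\left(N \right)} = 16 N^{2}$ ($n{\left(N \right)} = \left(N 3 + N\right)^{2} = \left(3 N + N\right)^{2} = \left(4 N\right)^{2} = 16 N^{2}$)
$n{\left(-119 \right)} E = 16 \left(-119\right)^{2} \left(-5\right) = 16 \cdot 14161 \left(-5\right) = 226576 \left(-5\right) = -1132880$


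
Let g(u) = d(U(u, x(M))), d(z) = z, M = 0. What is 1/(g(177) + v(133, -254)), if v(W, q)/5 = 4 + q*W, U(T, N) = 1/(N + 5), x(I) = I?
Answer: -5/844449 ≈ -5.9210e-6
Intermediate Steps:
U(T, N) = 1/(5 + N)
v(W, q) = 20 + 5*W*q (v(W, q) = 5*(4 + q*W) = 5*(4 + W*q) = 20 + 5*W*q)
g(u) = 1/5 (g(u) = 1/(5 + 0) = 1/5)
1/(g(177) + v(133, -254)) = 1/(1/5 + (20 + 5*133*(-254))) = 1/(1/5 + (20 - 168910)) = 1/(1/5 - 168890) = 1/(-844449/5) = -5/844449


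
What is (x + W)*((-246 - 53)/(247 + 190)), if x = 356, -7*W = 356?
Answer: -27768/133 ≈ -208.78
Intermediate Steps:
W = -356/7 (W = -⅐*356 = -356/7 ≈ -50.857)
(x + W)*((-246 - 53)/(247 + 190)) = (356 - 356/7)*((-246 - 53)/(247 + 190)) = 2136*(-299/437)/7 = 2136*(-299*1/437)/7 = (2136/7)*(-13/19) = -27768/133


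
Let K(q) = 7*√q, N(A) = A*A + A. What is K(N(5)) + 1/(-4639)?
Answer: -1/4639 + 7*√30 ≈ 38.340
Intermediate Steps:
N(A) = A + A² (N(A) = A² + A = A + A²)
K(N(5)) + 1/(-4639) = 7*√(5*(1 + 5)) + 1/(-4639) = 7*√(5*6) - 1/4639 = 7*√30 - 1/4639 = -1/4639 + 7*√30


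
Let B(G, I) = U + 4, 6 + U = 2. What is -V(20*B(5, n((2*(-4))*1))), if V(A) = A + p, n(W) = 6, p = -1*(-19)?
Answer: -19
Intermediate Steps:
p = 19
U = -4 (U = -6 + 2 = -4)
B(G, I) = 0 (B(G, I) = -4 + 4 = 0)
V(A) = 19 + A (V(A) = A + 19 = 19 + A)
-V(20*B(5, n((2*(-4))*1))) = -(19 + 20*0) = -(19 + 0) = -1*19 = -19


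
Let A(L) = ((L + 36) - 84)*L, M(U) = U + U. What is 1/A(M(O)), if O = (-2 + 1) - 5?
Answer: 1/720 ≈ 0.0013889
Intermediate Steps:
O = -6 (O = -1 - 5 = -6)
M(U) = 2*U
A(L) = L*(-48 + L) (A(L) = ((36 + L) - 84)*L = (-48 + L)*L = L*(-48 + L))
1/A(M(O)) = 1/((2*(-6))*(-48 + 2*(-6))) = 1/(-12*(-48 - 12)) = 1/(-12*(-60)) = 1/720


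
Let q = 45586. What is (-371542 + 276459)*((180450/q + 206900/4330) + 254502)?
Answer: -238875576002853139/9869369 ≈ -2.4204e+10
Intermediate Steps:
(-371542 + 276459)*((180450/q + 206900/4330) + 254502) = (-371542 + 276459)*((180450/45586 + 206900/4330) + 254502) = -95083*((180450*(1/45586) + 206900*(1/4330)) + 254502) = -95083*((90225/22793 + 20690/433) + 254502) = -95083*(510654595/9869369 + 254502) = -95083*2512284803833/9869369 = -238875576002853139/9869369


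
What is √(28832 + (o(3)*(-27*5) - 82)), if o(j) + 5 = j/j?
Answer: √29290 ≈ 171.14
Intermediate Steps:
o(j) = -4 (o(j) = -5 + j/j = -5 + 1 = -4)
√(28832 + (o(3)*(-27*5) - 82)) = √(28832 + (-(-108)*5 - 82)) = √(28832 + (-4*(-135) - 82)) = √(28832 + (540 - 82)) = √(28832 + 458) = √29290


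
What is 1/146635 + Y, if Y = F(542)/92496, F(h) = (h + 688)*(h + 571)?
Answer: 816024151/55134760 ≈ 14.801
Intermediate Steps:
F(h) = (571 + h)*(688 + h) (F(h) = (688 + h)*(571 + h) = (571 + h)*(688 + h))
Y = 5565/376 (Y = (392848 + 542² + 1259*542)/92496 = (392848 + 293764 + 682378)*(1/92496) = 1368990*(1/92496) = 5565/376 ≈ 14.801)
1/146635 + Y = 1/146635 + 5565/376 = 816024151/55134760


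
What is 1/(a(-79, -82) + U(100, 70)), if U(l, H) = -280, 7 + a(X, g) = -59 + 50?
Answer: -1/296 ≈ -0.0033784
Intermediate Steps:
a(X, g) = -16 (a(X, g) = -7 + (-59 + 50) = -7 - 9 = -16)
1/(a(-79, -82) + U(100, 70)) = 1/(-16 - 280) = 1/(-296) = -1/296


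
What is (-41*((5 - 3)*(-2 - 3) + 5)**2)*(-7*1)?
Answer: 7175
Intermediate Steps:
(-41*((5 - 3)*(-2 - 3) + 5)**2)*(-7*1) = -41*(2*(-5) + 5)**2*(-7) = -41*(-10 + 5)**2*(-7) = -41*(-5)**2*(-7) = -41*25*(-7) = -1025*(-7) = 7175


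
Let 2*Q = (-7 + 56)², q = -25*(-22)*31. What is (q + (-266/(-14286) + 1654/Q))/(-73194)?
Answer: -292437296527/1255302205542 ≈ -0.23296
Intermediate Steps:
q = 17050 (q = 550*31 = 17050)
Q = 2401/2 (Q = (-7 + 56)²/2 = (½)*49² = (½)*2401 = 2401/2 ≈ 1200.5)
(q + (-266/(-14286) + 1654/Q))/(-73194) = (17050 + (-266/(-14286) + 1654/(2401/2)))/(-73194) = (17050 + (-266*(-1/14286) + 1654*(2/2401)))*(-1/73194) = (17050 + (133/7143 + 3308/2401))*(-1/73194) = (17050 + 23948377/17150343)*(-1/73194) = (292437296527/17150343)*(-1/73194) = -292437296527/1255302205542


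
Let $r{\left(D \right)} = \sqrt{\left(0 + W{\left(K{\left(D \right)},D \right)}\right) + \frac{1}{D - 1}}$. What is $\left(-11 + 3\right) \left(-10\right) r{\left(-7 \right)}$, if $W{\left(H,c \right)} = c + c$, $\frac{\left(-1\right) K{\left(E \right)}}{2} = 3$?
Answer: $20 i \sqrt{226} \approx 300.67 i$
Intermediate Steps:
$K{\left(E \right)} = -6$ ($K{\left(E \right)} = \left(-2\right) 3 = -6$)
$W{\left(H,c \right)} = 2 c$
$r{\left(D \right)} = \sqrt{\frac{1}{-1 + D} + 2 D}$ ($r{\left(D \right)} = \sqrt{\left(0 + 2 D\right) + \frac{1}{D - 1}} = \sqrt{2 D + \frac{1}{-1 + D}} = \sqrt{\frac{1}{-1 + D} + 2 D}$)
$\left(-11 + 3\right) \left(-10\right) r{\left(-7 \right)} = \left(-11 + 3\right) \left(-10\right) \sqrt{\frac{1 + 2 \left(-7\right) \left(-1 - 7\right)}{-1 - 7}} = \left(-8\right) \left(-10\right) \sqrt{\frac{1 + 2 \left(-7\right) \left(-8\right)}{-8}} = 80 \sqrt{- \frac{1 + 112}{8}} = 80 \sqrt{\left(- \frac{1}{8}\right) 113} = 80 \sqrt{- \frac{113}{8}} = 80 \frac{i \sqrt{226}}{4} = 20 i \sqrt{226}$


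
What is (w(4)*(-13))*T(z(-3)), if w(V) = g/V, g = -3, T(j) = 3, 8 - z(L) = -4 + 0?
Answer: 117/4 ≈ 29.250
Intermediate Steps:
z(L) = 12 (z(L) = 8 - (-4 + 0) = 8 - 1*(-4) = 8 + 4 = 12)
w(V) = -3/V
(w(4)*(-13))*T(z(-3)) = (-3/4*(-13))*3 = (-3*¼*(-13))*3 = -¾*(-13)*3 = (39/4)*3 = 117/4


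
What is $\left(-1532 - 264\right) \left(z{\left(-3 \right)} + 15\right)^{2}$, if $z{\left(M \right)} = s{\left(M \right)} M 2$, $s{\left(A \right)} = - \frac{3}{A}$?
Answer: $-145476$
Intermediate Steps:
$z{\left(M \right)} = -6$ ($z{\left(M \right)} = - \frac{3}{M} M 2 = \left(-3\right) 2 = -6$)
$\left(-1532 - 264\right) \left(z{\left(-3 \right)} + 15\right)^{2} = \left(-1532 - 264\right) \left(-6 + 15\right)^{2} = \left(-1532 + \left(-728 + 464\right)\right) 9^{2} = \left(-1532 - 264\right) 81 = \left(-1796\right) 81 = -145476$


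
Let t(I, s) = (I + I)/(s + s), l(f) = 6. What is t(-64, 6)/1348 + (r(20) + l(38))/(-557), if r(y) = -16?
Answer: 5654/563127 ≈ 0.010040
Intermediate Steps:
t(I, s) = I/s (t(I, s) = (2*I)/((2*s)) = (2*I)*(1/(2*s)) = I/s)
t(-64, 6)/1348 + (r(20) + l(38))/(-557) = -64/6/1348 + (-16 + 6)/(-557) = -64*1/6*(1/1348) - 10*(-1/557) = -32/3*1/1348 + 10/557 = -8/1011 + 10/557 = 5654/563127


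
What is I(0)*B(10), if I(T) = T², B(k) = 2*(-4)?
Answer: 0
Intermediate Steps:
B(k) = -8
I(0)*B(10) = 0²*(-8) = 0*(-8) = 0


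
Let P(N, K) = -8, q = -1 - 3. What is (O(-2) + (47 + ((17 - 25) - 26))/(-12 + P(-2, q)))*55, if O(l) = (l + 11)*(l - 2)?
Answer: -8063/4 ≈ -2015.8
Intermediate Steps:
q = -4
O(l) = (-2 + l)*(11 + l) (O(l) = (11 + l)*(-2 + l) = (-2 + l)*(11 + l))
(O(-2) + (47 + ((17 - 25) - 26))/(-12 + P(-2, q)))*55 = ((-22 + (-2)² + 9*(-2)) + (47 + ((17 - 25) - 26))/(-12 - 8))*55 = ((-22 + 4 - 18) + (47 + (-8 - 26))/(-20))*55 = (-36 + (47 - 34)*(-1/20))*55 = (-36 + 13*(-1/20))*55 = (-36 - 13/20)*55 = -733/20*55 = -8063/4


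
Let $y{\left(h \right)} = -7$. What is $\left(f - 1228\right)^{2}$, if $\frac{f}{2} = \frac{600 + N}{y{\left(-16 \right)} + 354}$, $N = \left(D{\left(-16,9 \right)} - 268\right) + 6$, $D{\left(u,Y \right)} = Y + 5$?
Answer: $\frac{180975369744}{120409} \approx 1.503 \cdot 10^{6}$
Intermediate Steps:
$D{\left(u,Y \right)} = 5 + Y$
$N = -248$ ($N = \left(\left(5 + 9\right) - 268\right) + 6 = \left(14 - 268\right) + 6 = -254 + 6 = -248$)
$f = \frac{704}{347}$ ($f = 2 \frac{600 - 248}{-7 + 354} = 2 \cdot \frac{352}{347} = \frac{704}{347} \approx 2.0288$)
$\left(f - 1228\right)^{2} = \left(\frac{704}{347} - 1228\right)^{2} = \left(- \frac{425412}{347}\right)^{2} = \frac{180975369744}{120409}$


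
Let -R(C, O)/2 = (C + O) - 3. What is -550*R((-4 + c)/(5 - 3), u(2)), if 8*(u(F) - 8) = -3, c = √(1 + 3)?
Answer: 7975/2 ≈ 3987.5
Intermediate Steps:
c = 2 (c = √4 = 2)
u(F) = 61/8 (u(F) = 8 + (⅛)*(-3) = 8 - 3/8 = 61/8)
R(C, O) = 6 - 2*C - 2*O (R(C, O) = -2*((C + O) - 3) = -2*(-3 + C + O) = 6 - 2*C - 2*O)
-550*R((-4 + c)/(5 - 3), u(2)) = -550*(6 - 2*(-4 + 2)/(5 - 3) - 2*61/8) = -550*(6 - (-4)/2 - 61/4) = -550*(6 - 2*(-1) - 61/4) = -550*(6 + 2 - 61/4) = -550*(-29/4) = 7975/2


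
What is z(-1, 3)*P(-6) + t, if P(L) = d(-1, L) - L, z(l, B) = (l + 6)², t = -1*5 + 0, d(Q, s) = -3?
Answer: 70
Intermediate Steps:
t = -5 (t = -5 + 0 = -5)
z(l, B) = (6 + l)²
P(L) = -3 - L
z(-1, 3)*P(-6) + t = (6 - 1)²*(-3 - 1*(-6)) - 5 = 5²*(-3 + 6) - 5 = 25*3 - 5 = 75 - 5 = 70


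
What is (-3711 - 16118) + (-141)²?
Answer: 52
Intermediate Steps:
(-3711 - 16118) + (-141)² = -19829 + 19881 = 52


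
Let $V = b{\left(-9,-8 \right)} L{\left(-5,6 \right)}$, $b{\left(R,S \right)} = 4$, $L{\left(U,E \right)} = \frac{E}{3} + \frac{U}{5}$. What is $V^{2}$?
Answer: $16$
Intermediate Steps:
$L{\left(U,E \right)} = \frac{E}{3} + \frac{U}{5}$ ($L{\left(U,E \right)} = E \frac{1}{3} + U \frac{1}{5} = \frac{E}{3} + \frac{U}{5}$)
$V = 4$ ($V = 4 \left(\frac{1}{3} \cdot 6 + \frac{1}{5} \left(-5\right)\right) = 4 \left(2 - 1\right) = 4 \cdot 1 = 4$)
$V^{2} = 4^{2} = 16$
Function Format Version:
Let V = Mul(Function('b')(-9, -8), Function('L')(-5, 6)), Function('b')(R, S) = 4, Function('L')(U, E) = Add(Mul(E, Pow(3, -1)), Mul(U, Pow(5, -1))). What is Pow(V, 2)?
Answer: 16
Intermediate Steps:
Function('L')(U, E) = Add(Mul(Rational(1, 3), E), Mul(Rational(1, 5), U)) (Function('L')(U, E) = Add(Mul(E, Rational(1, 3)), Mul(U, Rational(1, 5))) = Add(Mul(Rational(1, 3), E), Mul(Rational(1, 5), U)))
V = 4 (V = Mul(4, Add(Mul(Rational(1, 3), 6), Mul(Rational(1, 5), -5))) = Mul(4, Add(2, -1)) = Mul(4, 1) = 4)
Pow(V, 2) = Pow(4, 2) = 16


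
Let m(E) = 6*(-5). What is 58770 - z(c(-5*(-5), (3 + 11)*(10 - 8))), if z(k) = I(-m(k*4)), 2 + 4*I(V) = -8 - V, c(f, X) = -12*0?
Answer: 58780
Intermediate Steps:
m(E) = -30
c(f, X) = 0
I(V) = -5/2 - V/4 (I(V) = -½ + (-8 - V)/4 = -½ + (-2 - V/4) = -5/2 - V/4)
z(k) = -10 (z(k) = -5/2 - (-1)*(-30)/4 = -5/2 - ¼*30 = -5/2 - 15/2 = -10)
58770 - z(c(-5*(-5), (3 + 11)*(10 - 8))) = 58770 - 1*(-10) = 58770 + 10 = 58780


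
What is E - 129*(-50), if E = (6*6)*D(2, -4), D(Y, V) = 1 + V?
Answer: 6342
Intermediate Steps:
E = -108 (E = (6*6)*(1 - 4) = 36*(-3) = -108)
E - 129*(-50) = -108 - 129*(-50) = -108 + 6450 = 6342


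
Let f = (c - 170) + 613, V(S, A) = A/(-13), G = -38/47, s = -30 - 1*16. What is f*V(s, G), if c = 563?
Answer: 38228/611 ≈ 62.566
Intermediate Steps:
s = -46 (s = -30 - 16 = -46)
G = -38/47 (G = -38*1/47 = -38/47 ≈ -0.80851)
V(S, A) = -A/13 (V(S, A) = A*(-1/13) = -A/13)
f = 1006 (f = (563 - 170) + 613 = 393 + 613 = 1006)
f*V(s, G) = 1006*(-1/13*(-38/47)) = 1006*(38/611) = 38228/611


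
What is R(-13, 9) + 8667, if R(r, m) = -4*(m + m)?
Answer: 8595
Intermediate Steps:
R(r, m) = -8*m
R(-13, 9) + 8667 = -8*9 + 8667 = -72 + 8667 = 8595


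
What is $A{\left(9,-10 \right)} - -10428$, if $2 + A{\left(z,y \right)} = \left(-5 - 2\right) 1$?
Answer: $10419$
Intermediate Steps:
$A{\left(z,y \right)} = -9$ ($A{\left(z,y \right)} = -2 + \left(-5 - 2\right) 1 = -2 - 7 = -9$)
$A{\left(9,-10 \right)} - -10428 = -9 - -10428 = -9 + 10428 = 10419$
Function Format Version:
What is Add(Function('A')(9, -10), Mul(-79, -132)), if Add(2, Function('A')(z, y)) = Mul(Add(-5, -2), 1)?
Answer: 10419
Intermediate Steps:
Function('A')(z, y) = -9 (Function('A')(z, y) = Add(-2, Mul(Add(-5, -2), 1)) = Add(-2, Mul(-7, 1)) = Add(-2, -7) = -9)
Add(Function('A')(9, -10), Mul(-79, -132)) = Add(-9, Mul(-79, -132)) = Add(-9, 10428) = 10419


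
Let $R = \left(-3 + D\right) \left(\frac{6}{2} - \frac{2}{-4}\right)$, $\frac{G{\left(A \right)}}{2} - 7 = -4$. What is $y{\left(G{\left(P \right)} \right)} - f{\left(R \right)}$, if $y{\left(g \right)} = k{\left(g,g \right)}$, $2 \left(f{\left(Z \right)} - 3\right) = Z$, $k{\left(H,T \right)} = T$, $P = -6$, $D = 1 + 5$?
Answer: $- \frac{9}{4} \approx -2.25$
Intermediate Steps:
$D = 6$
$G{\left(A \right)} = 6$ ($G{\left(A \right)} = 14 + 2 \left(-4\right) = 14 - 8 = 6$)
$R = \frac{21}{2}$ ($R = \left(-3 + 6\right) \left(\frac{6}{2} - \frac{2}{-4}\right) = 3 \left(6 \cdot \frac{1}{2} - - \frac{1}{2}\right) = 3 \left(3 + \frac{1}{2}\right) = 3 \cdot \frac{7}{2} = \frac{21}{2} \approx 10.5$)
$f{\left(Z \right)} = 3 + \frac{Z}{2}$
$y{\left(g \right)} = g$
$y{\left(G{\left(P \right)} \right)} - f{\left(R \right)} = 6 - \left(3 + \frac{1}{2} \cdot \frac{21}{2}\right) = 6 - \left(3 + \frac{21}{4}\right) = 6 - \frac{33}{4} = - \frac{9}{4}$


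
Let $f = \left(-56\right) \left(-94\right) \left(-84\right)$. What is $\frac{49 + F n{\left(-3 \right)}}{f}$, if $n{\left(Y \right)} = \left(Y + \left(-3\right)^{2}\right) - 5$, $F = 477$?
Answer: $- \frac{263}{221088} \approx -0.0011896$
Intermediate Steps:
$n{\left(Y \right)} = 4 + Y$ ($n{\left(Y \right)} = \left(Y + 9\right) - 5 = \left(9 + Y\right) - 5 = 4 + Y$)
$f = -442176$ ($f = 5264 \left(-84\right) = -442176$)
$\frac{49 + F n{\left(-3 \right)}}{f} = \frac{49 + 477 \left(4 - 3\right)}{-442176} = \left(49 + 477 \cdot 1\right) \left(- \frac{1}{442176}\right) = \left(49 + 477\right) \left(- \frac{1}{442176}\right) = 526 \left(- \frac{1}{442176}\right) = - \frac{263}{221088}$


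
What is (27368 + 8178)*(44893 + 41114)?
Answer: 3057204822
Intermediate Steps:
(27368 + 8178)*(44893 + 41114) = 35546*86007 = 3057204822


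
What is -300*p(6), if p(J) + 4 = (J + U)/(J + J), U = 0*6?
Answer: 1050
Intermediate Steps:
U = 0
p(J) = -7/2 (p(J) = -4 + (J + 0)/(J + J) = -4 + J/((2*J)) = -4 + J*(1/(2*J)) = -4 + ½ = -7/2)
-300*p(6) = -300*(-7)/2 = -150*(-7) = 1050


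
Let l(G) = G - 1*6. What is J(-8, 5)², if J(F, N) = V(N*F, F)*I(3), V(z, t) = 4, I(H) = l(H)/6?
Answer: 4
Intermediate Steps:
l(G) = -6 + G (l(G) = G - 6 = -6 + G)
I(H) = -1 + H/6 (I(H) = (-6 + H)/6 = (-6 + H)*(⅙) = -1 + H/6)
J(F, N) = -2 (J(F, N) = 4*(-1 + (⅙)*3) = 4*(-1 + ½) = 4*(-½) = -2)
J(-8, 5)² = (-2)² = 4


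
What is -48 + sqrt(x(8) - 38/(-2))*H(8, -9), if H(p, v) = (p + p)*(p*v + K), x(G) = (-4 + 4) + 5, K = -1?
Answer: -48 - 2336*sqrt(6) ≈ -5770.0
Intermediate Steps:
x(G) = 5 (x(G) = 0 + 5 = 5)
H(p, v) = 2*p*(-1 + p*v) (H(p, v) = (p + p)*(p*v - 1) = (2*p)*(-1 + p*v) = 2*p*(-1 + p*v))
-48 + sqrt(x(8) - 38/(-2))*H(8, -9) = -48 + sqrt(5 - 38/(-2))*(2*8*(-1 + 8*(-9))) = -48 + sqrt(5 - 38*(-1/2))*(2*8*(-1 - 72)) = -48 + sqrt(5 + 19)*(2*8*(-73)) = -48 + sqrt(24)*(-1168) = -48 + (2*sqrt(6))*(-1168) = -48 - 2336*sqrt(6)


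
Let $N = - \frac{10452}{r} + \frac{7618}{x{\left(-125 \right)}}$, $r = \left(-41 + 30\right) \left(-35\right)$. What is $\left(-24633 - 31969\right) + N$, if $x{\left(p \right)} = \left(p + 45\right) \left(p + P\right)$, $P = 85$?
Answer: $- \frac{6976417747}{123200} \approx -56627.0$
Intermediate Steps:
$x{\left(p \right)} = \left(45 + p\right) \left(85 + p\right)$ ($x{\left(p \right)} = \left(p + 45\right) \left(p + 85\right) = \left(45 + p\right) \left(85 + p\right)$)
$r = 385$ ($r = \left(-11\right) \left(-35\right) = 385$)
$N = - \frac{3051347}{123200}$ ($N = - \frac{10452}{385} + \frac{7618}{3825 + \left(-125\right)^{2} + 130 \left(-125\right)} = \left(-10452\right) \frac{1}{385} + \frac{7618}{3825 + 15625 - 16250} = - \frac{10452}{385} + \frac{7618}{3200} = - \frac{10452}{385} + 7618 \cdot \frac{1}{3200} = - \frac{10452}{385} + \frac{3809}{1600} = - \frac{3051347}{123200} \approx -24.767$)
$\left(-24633 - 31969\right) + N = \left(-24633 - 31969\right) - \frac{3051347}{123200} = -56602 - \frac{3051347}{123200} = - \frac{6976417747}{123200}$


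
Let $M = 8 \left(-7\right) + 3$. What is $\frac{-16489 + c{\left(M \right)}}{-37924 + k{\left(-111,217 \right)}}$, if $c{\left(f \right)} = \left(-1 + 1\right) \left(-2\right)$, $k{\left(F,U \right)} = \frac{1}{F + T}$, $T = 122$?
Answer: $\frac{181379}{417163} \approx 0.43479$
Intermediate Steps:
$k{\left(F,U \right)} = \frac{1}{122 + F}$ ($k{\left(F,U \right)} = \frac{1}{F + 122} = \frac{1}{122 + F}$)
$M = -53$ ($M = -56 + 3 = -53$)
$c{\left(f \right)} = 0$ ($c{\left(f \right)} = 0 \left(-2\right) = 0$)
$\frac{-16489 + c{\left(M \right)}}{-37924 + k{\left(-111,217 \right)}} = \frac{-16489 + 0}{-37924 + \frac{1}{122 - 111}} = - \frac{16489}{-37924 + \frac{1}{11}} = - \frac{16489}{- \frac{417163}{11}} = \left(-16489\right) \left(- \frac{11}{417163}\right) = \frac{181379}{417163}$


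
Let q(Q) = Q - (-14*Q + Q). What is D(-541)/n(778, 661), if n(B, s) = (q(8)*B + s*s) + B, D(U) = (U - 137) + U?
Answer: -1219/524835 ≈ -0.0023226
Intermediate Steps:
D(U) = -137 + 2*U (D(U) = (-137 + U) + U = -137 + 2*U)
q(Q) = 14*Q (q(Q) = Q - (-13)*Q = Q + 13*Q = 14*Q)
n(B, s) = s² + 113*B (n(B, s) = ((14*8)*B + s*s) + B = (112*B + s²) + B = (s² + 112*B) + B = s² + 113*B)
D(-541)/n(778, 661) = (-137 + 2*(-541))/(661² + 113*778) = (-137 - 1082)/(436921 + 87914) = -1219/524835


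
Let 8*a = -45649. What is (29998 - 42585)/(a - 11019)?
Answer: 100696/133801 ≈ 0.75258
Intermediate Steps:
a = -45649/8 (a = (⅛)*(-45649) = -45649/8 ≈ -5706.1)
(29998 - 42585)/(a - 11019) = (29998 - 42585)/(-45649/8 - 11019) = -12587/(-133801/8) = -12587*(-8/133801) = 100696/133801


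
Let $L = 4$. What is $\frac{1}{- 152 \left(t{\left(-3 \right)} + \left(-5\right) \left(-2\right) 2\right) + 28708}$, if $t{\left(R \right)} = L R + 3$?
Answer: $\frac{1}{27036} \approx 3.6988 \cdot 10^{-5}$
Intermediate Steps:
$t{\left(R \right)} = 3 + 4 R$ ($t{\left(R \right)} = 4 R + 3 = 3 + 4 R$)
$\frac{1}{- 152 \left(t{\left(-3 \right)} + \left(-5\right) \left(-2\right) 2\right) + 28708} = \frac{1}{- 152 \left(\left(3 + 4 \left(-3\right)\right) + \left(-5\right) \left(-2\right) 2\right) + 28708} = \frac{1}{- 152 \left(\left(3 - 12\right) + 10 \cdot 2\right) + 28708} = \frac{1}{- 152 \left(-9 + 20\right) + 28708} = \frac{1}{\left(-152\right) 11 + 28708} = \frac{1}{-1672 + 28708} = \frac{1}{27036}$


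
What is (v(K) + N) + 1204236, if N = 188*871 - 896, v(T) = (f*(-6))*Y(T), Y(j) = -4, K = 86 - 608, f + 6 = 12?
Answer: 1367232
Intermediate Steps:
f = 6 (f = -6 + 12 = 6)
K = -522
v(T) = 144 (v(T) = (6*(-6))*(-4) = -36*(-4) = 144)
N = 162852 (N = 163748 - 896 = 162852)
(v(K) + N) + 1204236 = (144 + 162852) + 1204236 = 162996 + 1204236 = 1367232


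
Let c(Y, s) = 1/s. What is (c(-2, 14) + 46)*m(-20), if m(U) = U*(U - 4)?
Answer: 154800/7 ≈ 22114.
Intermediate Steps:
m(U) = U*(-4 + U)
(c(-2, 14) + 46)*m(-20) = (1/14 + 46)*(-20*(-4 - 20)) = (1/14 + 46)*(-20*(-24)) = (645/14)*480 = 154800/7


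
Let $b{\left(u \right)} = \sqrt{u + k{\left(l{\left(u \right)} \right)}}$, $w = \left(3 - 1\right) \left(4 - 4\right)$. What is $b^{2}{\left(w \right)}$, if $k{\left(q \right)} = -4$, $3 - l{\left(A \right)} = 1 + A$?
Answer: $-4$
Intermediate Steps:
$l{\left(A \right)} = 2 - A$ ($l{\left(A \right)} = 3 - \left(1 + A\right) = 2 - A$)
$w = 0$ ($w = 2 \cdot 0 = 0$)
$b{\left(u \right)} = \sqrt{-4 + u}$ ($b{\left(u \right)} = \sqrt{u - 4} = \sqrt{-4 + u}$)
$b^{2}{\left(w \right)} = \left(\sqrt{-4 + 0}\right)^{2} = \left(\sqrt{-4}\right)^{2} = \left(2 i\right)^{2} = -4$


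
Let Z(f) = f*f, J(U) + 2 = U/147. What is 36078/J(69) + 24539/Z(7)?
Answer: -28260951/1225 ≈ -23070.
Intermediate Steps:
J(U) = -2 + U/147
Z(f) = f²
36078/J(69) + 24539/Z(7) = 36078/(-2 + (1/147)*69) + 24539/(7²) = 36078/(-2 + 23/49) + 24539/49 = 36078/(-75/49) + 24539*(1/49) = 36078*(-49/75) + 24539/49 = -589274/25 + 24539/49 = -28260951/1225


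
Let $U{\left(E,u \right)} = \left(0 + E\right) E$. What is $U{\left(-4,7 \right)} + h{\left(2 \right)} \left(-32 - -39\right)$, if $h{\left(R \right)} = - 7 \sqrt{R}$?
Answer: $16 - 49 \sqrt{2} \approx -53.296$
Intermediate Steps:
$U{\left(E,u \right)} = E^{2}$ ($U{\left(E,u \right)} = E E = E^{2}$)
$U{\left(-4,7 \right)} + h{\left(2 \right)} \left(-32 - -39\right) = \left(-4\right)^{2} + - 7 \sqrt{2} \left(-32 - -39\right) = 16 + - 7 \sqrt{2} \left(-32 + 39\right) = 16 + - 7 \sqrt{2} \cdot 7 = 16 - 49 \sqrt{2}$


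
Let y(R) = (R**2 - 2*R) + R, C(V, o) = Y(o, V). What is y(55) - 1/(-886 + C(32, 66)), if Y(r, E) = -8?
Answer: 2655181/894 ≈ 2970.0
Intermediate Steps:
C(V, o) = -8
y(R) = R**2 - R
y(55) - 1/(-886 + C(32, 66)) = 55*(-1 + 55) - 1/(-886 - 8) = 55*54 - 1/(-894) = 2970 - 1*(-1/894) = 2970 + 1/894 = 2655181/894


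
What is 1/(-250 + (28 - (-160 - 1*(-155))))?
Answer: -1/217 ≈ -0.0046083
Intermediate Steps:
1/(-250 + (28 - (-160 - 1*(-155)))) = 1/(-250 + (28 - (-160 + 155))) = 1/(-250 + (28 - 1*(-5))) = 1/(-250 + (28 + 5)) = 1/(-250 + 33) = 1/(-217) = -1/217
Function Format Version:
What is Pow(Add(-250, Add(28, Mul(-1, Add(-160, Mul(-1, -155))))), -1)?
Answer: Rational(-1, 217) ≈ -0.0046083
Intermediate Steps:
Pow(Add(-250, Add(28, Mul(-1, Add(-160, Mul(-1, -155))))), -1) = Pow(Add(-250, Add(28, Mul(-1, Add(-160, 155)))), -1) = Pow(Add(-250, Add(28, Mul(-1, -5))), -1) = Pow(Add(-250, Add(28, 5)), -1) = Pow(Add(-250, 33), -1) = Pow(-217, -1) = Rational(-1, 217)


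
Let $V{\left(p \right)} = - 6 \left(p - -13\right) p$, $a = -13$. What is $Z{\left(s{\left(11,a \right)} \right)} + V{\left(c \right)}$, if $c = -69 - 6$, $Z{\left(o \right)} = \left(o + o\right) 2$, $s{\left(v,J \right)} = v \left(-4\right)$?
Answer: $-28076$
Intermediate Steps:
$s{\left(v,J \right)} = - 4 v$
$Z{\left(o \right)} = 4 o$ ($Z{\left(o \right)} = 2 o 2 = 4 o$)
$c = -75$
$V{\left(p \right)} = p \left(-78 - 6 p\right)$ ($V{\left(p \right)} = - 6 \left(p + 13\right) p = - 6 \left(13 + p\right) p = \left(-78 - 6 p\right) p = p \left(-78 - 6 p\right)$)
$Z{\left(s{\left(11,a \right)} \right)} + V{\left(c \right)} = 4 \left(\left(-4\right) 11\right) - - 450 \left(13 - 75\right) = 4 \left(-44\right) - \left(-450\right) \left(-62\right) = -176 - 27900 = -28076$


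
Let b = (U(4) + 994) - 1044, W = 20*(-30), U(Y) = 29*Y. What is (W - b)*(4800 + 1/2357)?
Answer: -7534858266/2357 ≈ -3.1968e+6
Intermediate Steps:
W = -600
b = 66 (b = (29*4 + 994) - 1044 = (116 + 994) - 1044 = 1110 - 1044 = 66)
(W - b)*(4800 + 1/2357) = (-600 - 1*66)*(4800 + 1/2357) = (-600 - 66)*(4800 + 1/2357) = -666*11313601/2357 = -7534858266/2357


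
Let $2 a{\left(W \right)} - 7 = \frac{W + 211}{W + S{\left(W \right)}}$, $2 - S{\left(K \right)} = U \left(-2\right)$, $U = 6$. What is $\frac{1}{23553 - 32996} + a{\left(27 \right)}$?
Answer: $\frac{4957493}{774326} \approx 6.4023$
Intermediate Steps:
$S{\left(K \right)} = 14$ ($S{\left(K \right)} = 2 - 6 \left(-2\right) = 2 - -12 = 2 + 12 = 14$)
$a{\left(W \right)} = \frac{7}{2} + \frac{211 + W}{2 \left(14 + W\right)}$ ($a{\left(W \right)} = \frac{7}{2} + \frac{\left(W + 211\right) \frac{1}{W + 14}}{2} = \frac{7}{2} + \frac{\left(211 + W\right) \frac{1}{14 + W}}{2} = \frac{7}{2} + \frac{\frac{1}{14 + W} \left(211 + W\right)}{2} = \frac{7}{2} + \frac{211 + W}{2 \left(14 + W\right)}$)
$\frac{1}{23553 - 32996} + a{\left(27 \right)} = \frac{1}{23553 - 32996} + \frac{309 + 8 \cdot 27}{2 \left(14 + 27\right)} = \frac{1}{-9443} + \frac{309 + 216}{2 \cdot 41} = - \frac{1}{9443} + \frac{1}{2} \cdot \frac{1}{41} \cdot 525 = - \frac{1}{9443} + \frac{525}{82} = \frac{4957493}{774326}$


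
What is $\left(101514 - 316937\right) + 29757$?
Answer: $-185666$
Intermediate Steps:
$\left(101514 - 316937\right) + 29757 = -215423 + 29757 = -185666$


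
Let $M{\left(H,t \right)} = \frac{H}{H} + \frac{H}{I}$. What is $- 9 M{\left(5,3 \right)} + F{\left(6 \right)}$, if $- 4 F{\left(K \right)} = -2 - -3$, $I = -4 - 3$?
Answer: $- \frac{79}{28} \approx -2.8214$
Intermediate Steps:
$I = -7$
$F{\left(K \right)} = - \frac{1}{4}$ ($F{\left(K \right)} = - \frac{-2 - -3}{4} = - \frac{-2 + 3}{4} = \left(- \frac{1}{4}\right) 1 = - \frac{1}{4}$)
$M{\left(H,t \right)} = 1 - \frac{H}{7}$ ($M{\left(H,t \right)} = \frac{H}{H} + \frac{H}{-7} = 1 + H \left(- \frac{1}{7}\right) = 1 - \frac{H}{7}$)
$- 9 M{\left(5,3 \right)} + F{\left(6 \right)} = - 9 \left(1 - \frac{5}{7}\right) - \frac{1}{4} = \left(-9\right) \frac{2}{7} - \frac{1}{4} = - \frac{18}{7} - \frac{1}{4} = - \frac{79}{28}$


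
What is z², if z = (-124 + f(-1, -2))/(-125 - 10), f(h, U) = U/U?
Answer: 1681/2025 ≈ 0.83012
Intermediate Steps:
f(h, U) = 1
z = 41/45 (z = (-124 + 1)/(-125 - 10) = -123/(-135) = -123*(-1/135) = 41/45 ≈ 0.91111)
z² = (41/45)² = 1681/2025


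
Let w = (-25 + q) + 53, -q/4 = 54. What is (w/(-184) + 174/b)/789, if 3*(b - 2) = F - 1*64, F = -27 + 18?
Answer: -20863/2431698 ≈ -0.0085796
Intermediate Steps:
q = -216 (q = -4*54 = -216)
F = -9
b = -67/3 (b = 2 + (-9 - 1*64)/3 = 2 + (-9 - 64)/3 = 2 + (1/3)*(-73) = 2 - 73/3 = -67/3 ≈ -22.333)
w = -188 (w = (-25 - 216) + 53 = -241 + 53 = -188)
(w/(-184) + 174/b)/789 = (-188/(-184) + 174/(-67/3))/789 = (-188*(-1/184) + 174*(-3/67))*(1/789) = (47/46 - 522/67)*(1/789) = -20863/3082*1/789 = -20863/2431698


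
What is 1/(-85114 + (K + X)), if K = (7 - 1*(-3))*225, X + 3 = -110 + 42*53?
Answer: -1/80751 ≈ -1.2384e-5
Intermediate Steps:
X = 2113 (X = -3 + (-110 + 42*53) = -3 + (-110 + 2226) = -3 + 2116 = 2113)
K = 2250 (K = (7 + 3)*225 = 10*225 = 2250)
1/(-85114 + (K + X)) = 1/(-85114 + (2250 + 2113)) = 1/(-85114 + 4363) = 1/(-80751) = -1/80751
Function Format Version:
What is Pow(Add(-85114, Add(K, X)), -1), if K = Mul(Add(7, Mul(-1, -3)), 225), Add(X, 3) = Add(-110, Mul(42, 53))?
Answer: Rational(-1, 80751) ≈ -1.2384e-5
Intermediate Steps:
X = 2113 (X = Add(-3, Add(-110, Mul(42, 53))) = Add(-3, Add(-110, 2226)) = Add(-3, 2116) = 2113)
K = 2250 (K = Mul(Add(7, 3), 225) = Mul(10, 225) = 2250)
Pow(Add(-85114, Add(K, X)), -1) = Pow(Add(-85114, Add(2250, 2113)), -1) = Pow(Add(-85114, 4363), -1) = Pow(-80751, -1) = Rational(-1, 80751)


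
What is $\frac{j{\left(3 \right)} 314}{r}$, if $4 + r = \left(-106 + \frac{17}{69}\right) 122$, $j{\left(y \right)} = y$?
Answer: $- \frac{32499}{445255} \approx -0.07299$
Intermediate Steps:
$r = - \frac{890510}{69}$ ($r = -4 + \left(-106 + \frac{17}{69}\right) 122 = -4 - \frac{890234}{69} = - \frac{890510}{69} \approx -12906.0$)
$\frac{j{\left(3 \right)} 314}{r} = \frac{3 \cdot 314}{- \frac{890510}{69}} = 942 \left(- \frac{69}{890510}\right) = - \frac{32499}{445255}$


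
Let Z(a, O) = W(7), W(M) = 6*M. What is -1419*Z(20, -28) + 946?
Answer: -58652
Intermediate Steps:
Z(a, O) = 42 (Z(a, O) = 6*7 = 42)
-1419*Z(20, -28) + 946 = -1419*42 + 946 = -59598 + 946 = -58652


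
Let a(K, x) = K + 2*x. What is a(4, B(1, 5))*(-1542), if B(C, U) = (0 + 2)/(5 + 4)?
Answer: -20560/3 ≈ -6853.3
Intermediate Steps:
B(C, U) = 2/9
a(4, B(1, 5))*(-1542) = (4 + 2*(2/9))*(-1542) = (4 + 4/9)*(-1542) = (40/9)*(-1542) = -20560/3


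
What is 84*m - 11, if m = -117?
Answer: -9839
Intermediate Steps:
84*m - 11 = 84*(-117) - 11 = -9828 - 11 = -9839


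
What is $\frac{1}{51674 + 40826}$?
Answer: $\frac{1}{92500} \approx 1.0811 \cdot 10^{-5}$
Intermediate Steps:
$\frac{1}{51674 + 40826} = \frac{1}{92500}$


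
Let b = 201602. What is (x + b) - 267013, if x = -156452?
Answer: -221863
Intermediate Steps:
(x + b) - 267013 = (-156452 + 201602) - 267013 = 45150 - 267013 = -221863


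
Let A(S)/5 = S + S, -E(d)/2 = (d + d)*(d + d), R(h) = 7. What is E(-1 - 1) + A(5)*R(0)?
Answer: 318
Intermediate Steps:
E(d) = -8*d² (E(d) = -2*(d + d)*(d + d) = -2*2*d*2*d = -8*d²)
A(S) = 10*S (A(S) = 5*(S + S) = 5*(2*S) = 10*S)
E(-1 - 1) + A(5)*R(0) = -8*(-1 - 1)² + (10*5)*7 = -8*(-2)² + 50*7 = -8*4 + 350 = -32 + 350 = 318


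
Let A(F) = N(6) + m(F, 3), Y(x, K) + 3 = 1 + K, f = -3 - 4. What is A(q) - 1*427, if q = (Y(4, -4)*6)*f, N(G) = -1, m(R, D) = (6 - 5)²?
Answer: -427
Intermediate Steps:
f = -7
m(R, D) = 1 (m(R, D) = 1² = 1)
Y(x, K) = -2 + K (Y(x, K) = -3 + (1 + K) = -2 + K)
q = 252 (q = ((-2 - 4)*6)*(-7) = -6*6*(-7) = -36*(-7) = 252)
A(F) = 0 (A(F) = -1 + 1 = 0)
A(q) - 1*427 = 0 - 1*427 = 0 - 427 = -427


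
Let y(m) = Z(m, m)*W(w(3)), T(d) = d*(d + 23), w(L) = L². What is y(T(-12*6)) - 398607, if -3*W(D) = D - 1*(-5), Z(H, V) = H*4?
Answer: -464463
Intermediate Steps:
Z(H, V) = 4*H
W(D) = -5/3 - D/3 (W(D) = -(D - 1*(-5))/3 = -(D + 5)/3 = -(5 + D)/3 = -5/3 - D/3)
T(d) = d*(23 + d)
y(m) = -56*m/3 (y(m) = (4*m)*(-5/3 - ⅓*3²) = (4*m)*(-5/3 - ⅓*9) = (4*m)*(-5/3 - 3) = (4*m)*(-14/3) = -56*m/3)
y(T(-12*6)) - 398607 = -56*(-12*6)*(23 - 12*6)/3 - 398607 = -(-1344)*(23 - 72) - 398607 = -(-1344)*(-49) - 398607 = -56/3*3528 - 398607 = -65856 - 398607 = -464463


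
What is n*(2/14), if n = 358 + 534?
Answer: 892/7 ≈ 127.43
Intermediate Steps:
n = 892
n*(2/14) = 892*(2/14) = 892*(2*(1/14)) = 892*(⅐) = 892/7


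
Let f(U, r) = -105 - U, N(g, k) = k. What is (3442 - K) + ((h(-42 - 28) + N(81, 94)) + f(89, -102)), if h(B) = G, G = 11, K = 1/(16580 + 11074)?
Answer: 92723861/27654 ≈ 3353.0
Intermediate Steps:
K = 1/27654 ≈ 3.6161e-5
h(B) = 11
(3442 - K) + ((h(-42 - 28) + N(81, 94)) + f(89, -102)) = (3442 - 1*1/27654) + ((11 + 94) + (-105 - 1*89)) = (3442 - 1/27654) + (105 + (-105 - 89)) = 95185067/27654 + (105 - 194) = 95185067/27654 - 89 = 92723861/27654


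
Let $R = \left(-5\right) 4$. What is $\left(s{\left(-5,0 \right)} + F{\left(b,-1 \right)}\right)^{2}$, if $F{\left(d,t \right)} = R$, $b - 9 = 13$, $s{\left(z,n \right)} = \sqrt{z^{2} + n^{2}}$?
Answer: $225$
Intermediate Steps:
$s{\left(z,n \right)} = \sqrt{n^{2} + z^{2}}$
$b = 22$ ($b = 9 + 13 = 22$)
$R = -20$
$F{\left(d,t \right)} = -20$
$\left(s{\left(-5,0 \right)} + F{\left(b,-1 \right)}\right)^{2} = \left(\sqrt{0^{2} + \left(-5\right)^{2}} - 20\right)^{2} = \left(\sqrt{0 + 25} - 20\right)^{2} = \left(\sqrt{25} - 20\right)^{2} = \left(5 - 20\right)^{2} = \left(-15\right)^{2} = 225$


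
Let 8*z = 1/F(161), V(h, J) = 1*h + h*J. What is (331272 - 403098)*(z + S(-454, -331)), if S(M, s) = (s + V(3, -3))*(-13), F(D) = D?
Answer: -202647326577/644 ≈ -3.1467e+8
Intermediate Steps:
V(h, J) = h + J*h
S(M, s) = 78 - 13*s (S(M, s) = (s + 3*(1 - 3))*(-13) = (s + 3*(-2))*(-13) = (s - 6)*(-13) = (-6 + s)*(-13) = 78 - 13*s)
z = 1/1288 (z = (1/8)/161 = (1/8)*(1/161) = 1/1288 ≈ 0.00077640)
(331272 - 403098)*(z + S(-454, -331)) = (331272 - 403098)*(1/1288 + (78 - 13*(-331))) = -71826*(1/1288 + (78 + 4303)) = -71826*(1/1288 + 4381) = -71826*5642729/1288 = -202647326577/644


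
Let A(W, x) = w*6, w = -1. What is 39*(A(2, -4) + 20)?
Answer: 546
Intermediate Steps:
A(W, x) = -6 (A(W, x) = -1*6 = -6)
39*(A(2, -4) + 20) = 39*(-6 + 20) = 39*14 = 546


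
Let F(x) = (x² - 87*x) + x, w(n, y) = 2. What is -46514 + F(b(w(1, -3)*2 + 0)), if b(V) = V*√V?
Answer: -47138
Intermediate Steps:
b(V) = V^(3/2)
F(x) = x² - 86*x
-46514 + F(b(w(1, -3)*2 + 0)) = -46514 + (2*2 + 0)^(3/2)*(-86 + (2*2 + 0)^(3/2)) = -46514 + (4 + 0)^(3/2)*(-86 + (4 + 0)^(3/2)) = -46514 + 4^(3/2)*(-86 + 4^(3/2)) = -46514 + 8*(-86 + 8) = -46514 + 8*(-78) = -46514 - 624 = -47138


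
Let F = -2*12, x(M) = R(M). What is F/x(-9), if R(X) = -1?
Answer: 24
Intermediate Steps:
x(M) = -1
F = -24
F/x(-9) = -24/(-1) = -24*(-1) = 24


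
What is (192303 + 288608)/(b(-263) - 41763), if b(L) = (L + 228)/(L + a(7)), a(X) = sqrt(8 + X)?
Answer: -1388904293689567/120614053623421 - 16831885*sqrt(15)/120614053623421 ≈ -11.515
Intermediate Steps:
b(L) = (228 + L)/(L + sqrt(15)) (b(L) = (L + 228)/(L + sqrt(8 + 7)) = (228 + L)/(L + sqrt(15)))
(192303 + 288608)/(b(-263) - 41763) = (192303 + 288608)/((228 - 263)/(-263 + sqrt(15)) - 41763) = 480911/(-35/(-263 + sqrt(15)) - 41763) = 480911/(-41763 - 35/(-263 + sqrt(15)))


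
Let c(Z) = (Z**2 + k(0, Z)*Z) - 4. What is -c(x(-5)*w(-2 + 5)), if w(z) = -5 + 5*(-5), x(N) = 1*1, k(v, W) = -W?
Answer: 4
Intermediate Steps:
x(N) = 1
w(z) = -30 (w(z) = -5 - 25 = -30)
c(Z) = -4 (c(Z) = (Z**2 + (-Z)*Z) - 4 = (Z**2 - Z**2) - 4 = 0 - 4 = -4)
-c(x(-5)*w(-2 + 5)) = -1*(-4) = 4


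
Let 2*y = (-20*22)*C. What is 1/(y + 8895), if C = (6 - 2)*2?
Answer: 1/7135 ≈ 0.00014015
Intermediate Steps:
C = 8 (C = 4*2 = 8)
y = -1760 (y = (-20*22*8)/2 = (-440*8)/2 = (½)*(-3520) = -1760)
1/(y + 8895) = 1/(-1760 + 8895) = 1/7135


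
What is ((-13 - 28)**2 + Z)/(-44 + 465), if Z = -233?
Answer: 1448/421 ≈ 3.4394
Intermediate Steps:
((-13 - 28)**2 + Z)/(-44 + 465) = ((-13 - 28)**2 - 233)/(-44 + 465) = ((-41)**2 - 233)/421 = (1681 - 233)*(1/421) = 1448*(1/421) = 1448/421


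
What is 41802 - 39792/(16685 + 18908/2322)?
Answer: 810107453166/19380739 ≈ 41800.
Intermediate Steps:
41802 - 39792/(16685 + 18908/2322) = 41802 - 39792/(16685 + 18908*(1/2322)) = 41802 - 39792/(16685 + 9454/1161) = 41802 - 39792/19380739/1161 = 41802 - 39792*1161/19380739 = 41802 - 46198512/19380739 = 810107453166/19380739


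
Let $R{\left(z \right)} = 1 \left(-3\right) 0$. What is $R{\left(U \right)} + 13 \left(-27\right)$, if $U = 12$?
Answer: $-351$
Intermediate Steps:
$R{\left(z \right)} = 0$ ($R{\left(z \right)} = \left(-3\right) 0 = 0$)
$R{\left(U \right)} + 13 \left(-27\right) = 0 + 13 \left(-27\right) = 0 - 351 = -351$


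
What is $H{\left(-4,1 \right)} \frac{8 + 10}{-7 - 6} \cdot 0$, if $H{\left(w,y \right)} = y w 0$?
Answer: $0$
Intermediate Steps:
$H{\left(w,y \right)} = 0$ ($H{\left(w,y \right)} = w y 0 = 0$)
$H{\left(-4,1 \right)} \frac{8 + 10}{-7 - 6} \cdot 0 = 0 \frac{8 + 10}{-7 - 6} \cdot 0 = 0 \frac{18}{-13} \cdot 0 = 0 \cdot 18 \left(- \frac{1}{13}\right) 0 = 0 \left(- \frac{18}{13}\right) 0 = 0 \cdot 0 = 0$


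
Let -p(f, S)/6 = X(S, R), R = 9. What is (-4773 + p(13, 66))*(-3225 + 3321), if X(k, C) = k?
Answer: -496224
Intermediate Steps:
p(f, S) = -6*S
(-4773 + p(13, 66))*(-3225 + 3321) = (-4773 - 6*66)*(-3225 + 3321) = (-4773 - 396)*96 = -5169*96 = -496224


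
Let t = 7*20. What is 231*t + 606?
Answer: 32946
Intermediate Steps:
t = 140
231*t + 606 = 231*140 + 606 = 32340 + 606 = 32946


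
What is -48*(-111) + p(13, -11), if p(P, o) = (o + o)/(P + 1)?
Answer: 37285/7 ≈ 5326.4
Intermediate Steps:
p(P, o) = 2*o/(1 + P) (p(P, o) = (2*o)/(1 + P) = 2*o/(1 + P))
-48*(-111) + p(13, -11) = -48*(-111) + 2*(-11)/(1 + 13) = 5328 + 2*(-11)/14 = 5328 + 2*(-11)*(1/14) = 5328 - 11/7 = 37285/7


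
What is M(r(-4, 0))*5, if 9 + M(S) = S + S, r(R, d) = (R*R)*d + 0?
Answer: -45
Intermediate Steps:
r(R, d) = d*R² (r(R, d) = R²*d + 0 = d*R² + 0 = d*R²)
M(S) = -9 + 2*S (M(S) = -9 + (S + S) = -9 + 2*S)
M(r(-4, 0))*5 = (-9 + 2*(0*(-4)²))*5 = (-9 + 2*(0*16))*5 = (-9 + 2*0)*5 = (-9 + 0)*5 = -9*5 = -45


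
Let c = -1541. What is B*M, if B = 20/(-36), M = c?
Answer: 7705/9 ≈ 856.11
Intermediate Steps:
M = -1541
B = -5/9 (B = 20*(-1/36) = -5/9 ≈ -0.55556)
B*M = -5/9*(-1541) = 7705/9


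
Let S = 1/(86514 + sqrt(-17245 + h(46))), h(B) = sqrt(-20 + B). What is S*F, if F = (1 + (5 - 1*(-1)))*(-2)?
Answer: -14*(86514 - I*sqrt(17245 - sqrt(26)))/(7484689441 - sqrt(26)) ≈ -0.00016182 + 2.456e-7*I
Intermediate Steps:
F = -14 (F = (1 + (5 + 1))*(-2) = (1 + 6)*(-2) = 7*(-2) = -14)
S = 1/(86514 + sqrt(-17245 + sqrt(26))) (S = 1/(86514 + sqrt(-17245 + sqrt(-20 + 46))) = 1/(86514 + sqrt(-17245 + sqrt(26))) ≈ 1.1559e-5 - 1.754e-8*I)
S*F = ((86514 - I*sqrt(17245 - sqrt(26)))/(7484689441 - sqrt(26)))*(-14) = -14*(86514 - I*sqrt(17245 - sqrt(26)))/(7484689441 - sqrt(26))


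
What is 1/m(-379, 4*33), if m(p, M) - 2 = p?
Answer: -1/377 ≈ -0.0026525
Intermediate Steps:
m(p, M) = 2 + p
1/m(-379, 4*33) = 1/(2 - 379) = 1/(-377) = -1/377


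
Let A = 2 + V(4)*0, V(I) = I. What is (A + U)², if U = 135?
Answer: 18769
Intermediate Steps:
A = 2 (A = 2 + 4*0 = 2 + 0 = 2)
(A + U)² = (2 + 135)² = 137² = 18769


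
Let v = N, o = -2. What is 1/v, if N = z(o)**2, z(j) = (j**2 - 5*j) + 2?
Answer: 1/256 ≈ 0.0039063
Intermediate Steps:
z(j) = 2 + j**2 - 5*j
N = 256 (N = (2 + (-2)**2 - 5*(-2))**2 = (2 + 4 + 10)**2 = 16**2 = 256)
v = 256
1/v = 1/256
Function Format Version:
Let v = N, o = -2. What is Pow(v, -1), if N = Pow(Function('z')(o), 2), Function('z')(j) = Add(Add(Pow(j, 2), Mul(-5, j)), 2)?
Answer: Rational(1, 256) ≈ 0.0039063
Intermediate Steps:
Function('z')(j) = Add(2, Pow(j, 2), Mul(-5, j))
N = 256 (N = Pow(Add(2, Pow(-2, 2), Mul(-5, -2)), 2) = Pow(Add(2, 4, 10), 2) = Pow(16, 2) = 256)
v = 256
Pow(v, -1) = Pow(256, -1) = Rational(1, 256)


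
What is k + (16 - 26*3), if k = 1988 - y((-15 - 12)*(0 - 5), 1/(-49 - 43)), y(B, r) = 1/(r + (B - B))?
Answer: 2018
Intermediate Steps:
y(B, r) = 1/r (y(B, r) = 1/(r + 0) = 1/r)
k = 2080 (k = 1988 - 1/(1/(-49 - 43)) = 1988 - 1/(1/(-92)) = 1988 - 1/(-1/92) = 1988 - 1*(-92) = 1988 + 92 = 2080)
k + (16 - 26*3) = 2080 + (16 - 26*3) = 2080 + (16 - 78) = 2080 - 62 = 2018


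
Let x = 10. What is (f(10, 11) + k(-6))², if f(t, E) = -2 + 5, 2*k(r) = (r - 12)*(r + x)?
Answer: 1089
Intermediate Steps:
k(r) = (-12 + r)*(10 + r)/2 (k(r) = ((r - 12)*(r + 10))/2 = ((-12 + r)*(10 + r))/2 = (-12 + r)*(10 + r)/2)
f(t, E) = 3
(f(10, 11) + k(-6))² = (3 + (-60 + (½)*(-6)² - 1*(-6)))² = (3 + (-60 + (½)*36 + 6))² = (3 + (-60 + 18 + 6))² = (3 - 36)² = (-33)² = 1089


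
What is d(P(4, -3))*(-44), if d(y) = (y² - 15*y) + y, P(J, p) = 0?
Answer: 0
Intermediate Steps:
d(y) = y² - 14*y
d(P(4, -3))*(-44) = (0*(-14 + 0))*(-44) = (0*(-14))*(-44) = 0*(-44) = 0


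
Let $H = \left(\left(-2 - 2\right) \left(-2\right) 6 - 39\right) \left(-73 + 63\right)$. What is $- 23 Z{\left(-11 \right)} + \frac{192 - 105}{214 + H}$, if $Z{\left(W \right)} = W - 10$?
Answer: $\frac{59979}{124} \approx 483.7$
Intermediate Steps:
$Z{\left(W \right)} = -10 + W$ ($Z{\left(W \right)} = W - 10 = -10 + W$)
$H = -90$ ($H = \left(\left(-2 - 2\right) \left(-2\right) 6 - 39\right) \left(-10\right) = \left(\left(-4\right) \left(-2\right) 6 - 39\right) \left(-10\right) = \left(8 \cdot 6 - 39\right) \left(-10\right) = \left(48 - 39\right) \left(-10\right) = 9 \left(-10\right) = -90$)
$- 23 Z{\left(-11 \right)} + \frac{192 - 105}{214 + H} = - 23 \left(-10 - 11\right) + \frac{192 - 105}{214 - 90} = \left(-23\right) \left(-21\right) + \frac{87}{124} = 483 + 87 \cdot \frac{1}{124} = 483 + \frac{87}{124} = \frac{59979}{124}$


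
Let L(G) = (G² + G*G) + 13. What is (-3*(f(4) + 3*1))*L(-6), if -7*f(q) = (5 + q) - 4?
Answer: -4080/7 ≈ -582.86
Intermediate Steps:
L(G) = 13 + 2*G² (L(G) = (G² + G²) + 13 = 2*G² + 13 = 13 + 2*G²)
f(q) = -⅐ - q/7 (f(q) = -((5 + q) - 4)/7 = -(1 + q)/7 = -⅐ - q/7)
(-3*(f(4) + 3*1))*L(-6) = (-3*((-⅐ - ⅐*4) + 3*1))*(13 + 2*(-6)²) = (-3*((-⅐ - 4/7) + 3))*(13 + 2*36) = (-3*(-5/7 + 3))*(13 + 72) = -3*16/7*85 = -48/7*85 = -4080/7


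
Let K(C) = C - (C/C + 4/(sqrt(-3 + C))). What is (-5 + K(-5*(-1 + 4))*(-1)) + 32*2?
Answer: 75 - 2*I*sqrt(2)/3 ≈ 75.0 - 0.94281*I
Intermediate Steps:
K(C) = -1 + C - 4/sqrt(-3 + C) (K(C) = C - (1 + 4/sqrt(-3 + C)) = C + (-1 - 4/sqrt(-3 + C)) = -1 + C - 4/sqrt(-3 + C))
(-5 + K(-5*(-1 + 4))*(-1)) + 32*2 = (-5 + (-1 - 5*(-1 + 4) - 4/sqrt(-3 - 5*(-1 + 4)))*(-1)) + 32*2 = (-5 + (-1 - 5*3 - 4/sqrt(-3 - 5*3))*(-1)) + 64 = (-5 + (-1 - 15 - 4/sqrt(-3 - 15))*(-1)) + 64 = (-5 + (-1 - 15 - (-2)*I*sqrt(2)/3)*(-1)) + 64 = (-5 + (-1 - 15 + 2*I*sqrt(2)/3)*(-1)) + 64 = (-5 + (-16 + 2*I*sqrt(2)/3)*(-1)) + 64 = (-5 + (16 - 2*I*sqrt(2)/3)) + 64 = (11 - 2*I*sqrt(2)/3) + 64 = 75 - 2*I*sqrt(2)/3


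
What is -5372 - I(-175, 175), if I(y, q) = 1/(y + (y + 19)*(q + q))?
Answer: -294251299/54775 ≈ -5372.0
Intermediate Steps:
I(y, q) = 1/(y + 2*q*(19 + y)) (I(y, q) = 1/(y + (19 + y)*(2*q)) = 1/(y + 2*q*(19 + y)))
-5372 - I(-175, 175) = -5372 - 1/(-175 + 38*175 + 2*175*(-175)) = -5372 - 1/(-175 + 6650 - 61250) = -5372 - 1/(-54775) = -5372 - 1*(-1/54775) = -5372 + 1/54775 = -294251299/54775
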